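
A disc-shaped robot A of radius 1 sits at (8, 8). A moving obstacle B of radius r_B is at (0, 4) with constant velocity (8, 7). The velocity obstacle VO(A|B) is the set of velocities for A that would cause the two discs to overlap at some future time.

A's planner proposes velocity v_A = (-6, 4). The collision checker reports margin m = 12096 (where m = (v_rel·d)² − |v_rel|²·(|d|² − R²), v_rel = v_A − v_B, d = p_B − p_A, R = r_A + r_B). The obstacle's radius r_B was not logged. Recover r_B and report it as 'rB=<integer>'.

m = 12096
d = (-8, -4);  v_rel = (-14, -3),  |v_rel|² = 205
v_rel×d = (-14)·(-4) − (-3)·(-8) = 32
since m = R²·205 − 32²:  R² = (1024 + 12096) / 205 = 64
R = √64 = 8  ⇒  r_B = 8 − 1 = 7

rB=7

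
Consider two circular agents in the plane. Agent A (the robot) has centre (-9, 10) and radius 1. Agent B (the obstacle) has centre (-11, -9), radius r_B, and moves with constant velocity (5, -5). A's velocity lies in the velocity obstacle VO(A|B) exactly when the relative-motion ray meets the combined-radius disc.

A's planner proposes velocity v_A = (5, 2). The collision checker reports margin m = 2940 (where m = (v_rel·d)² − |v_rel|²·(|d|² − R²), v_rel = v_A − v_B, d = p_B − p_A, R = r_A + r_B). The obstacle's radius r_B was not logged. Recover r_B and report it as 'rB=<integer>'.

m = 2940
d = (-2, -19);  v_rel = (0, 7),  |v_rel|² = 49
v_rel×d = (0)·(-19) − (7)·(-2) = 14
since m = R²·49 − 14²:  R² = (196 + 2940) / 49 = 64
R = √64 = 8  ⇒  r_B = 8 − 1 = 7

rB=7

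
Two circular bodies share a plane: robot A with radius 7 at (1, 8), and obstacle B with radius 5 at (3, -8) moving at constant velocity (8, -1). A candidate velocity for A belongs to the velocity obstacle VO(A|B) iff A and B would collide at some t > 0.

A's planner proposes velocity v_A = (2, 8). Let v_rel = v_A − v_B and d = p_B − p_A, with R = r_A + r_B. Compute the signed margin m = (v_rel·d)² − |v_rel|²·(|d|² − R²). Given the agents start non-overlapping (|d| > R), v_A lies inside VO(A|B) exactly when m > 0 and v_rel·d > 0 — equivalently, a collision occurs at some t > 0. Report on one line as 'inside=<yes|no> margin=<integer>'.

d = (2, -16),  |d|² = 260;  R = 7+5 = 12,  c = 260−12² = 116
v_rel = (-6, 9),  |v_rel|² = 117;  v_rel·d = (-6)·(2) + (9)·(-16) = -156
117·t² + 312·t + 116 = 0  ⇒  m = (-156)² − 117·116 = 10764
m = 10764 > 0,  v_rel·d = -156 < 0  ⇒  outside

inside=no margin=10764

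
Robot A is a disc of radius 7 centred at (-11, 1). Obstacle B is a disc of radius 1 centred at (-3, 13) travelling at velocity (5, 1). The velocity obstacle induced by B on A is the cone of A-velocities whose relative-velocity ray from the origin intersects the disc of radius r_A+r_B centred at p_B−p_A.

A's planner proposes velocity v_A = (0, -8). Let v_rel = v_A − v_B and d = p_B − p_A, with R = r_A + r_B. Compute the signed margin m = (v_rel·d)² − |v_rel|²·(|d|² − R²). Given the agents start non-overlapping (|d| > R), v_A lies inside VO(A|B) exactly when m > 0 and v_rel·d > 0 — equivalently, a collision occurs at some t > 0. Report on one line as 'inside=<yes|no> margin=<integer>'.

d = (8, 12),  |d|² = 208;  R = 7+1 = 8,  c = 208−8² = 144
v_rel = (-5, -9),  |v_rel|² = 106;  v_rel·d = (-5)·(8) + (-9)·(12) = -148
106·t² + 296·t + 144 = 0  ⇒  m = (-148)² − 106·144 = 6640
m = 6640 > 0,  v_rel·d = -148 < 0  ⇒  outside

inside=no margin=6640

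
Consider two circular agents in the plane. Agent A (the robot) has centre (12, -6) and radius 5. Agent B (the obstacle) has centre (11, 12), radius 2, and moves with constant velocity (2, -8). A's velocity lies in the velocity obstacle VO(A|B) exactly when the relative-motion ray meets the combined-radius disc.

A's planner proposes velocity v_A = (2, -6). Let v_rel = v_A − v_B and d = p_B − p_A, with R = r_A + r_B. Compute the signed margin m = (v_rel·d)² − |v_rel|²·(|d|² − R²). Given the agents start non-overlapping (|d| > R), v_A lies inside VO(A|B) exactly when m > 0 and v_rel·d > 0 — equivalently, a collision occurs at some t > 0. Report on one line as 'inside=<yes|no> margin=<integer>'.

d = (-1, 18),  |d|² = 325;  R = 5+2 = 7,  c = 325−7² = 276
v_rel = (0, 2),  |v_rel|² = 4;  v_rel·d = (0)·(-1) + (2)·(18) = 36
4·t² − 72·t + 276 = 0  ⇒  m = 36² − 4·276 = 192
m = 192 > 0,  v_rel·d = 36 > 0  ⇒  inside

inside=yes margin=192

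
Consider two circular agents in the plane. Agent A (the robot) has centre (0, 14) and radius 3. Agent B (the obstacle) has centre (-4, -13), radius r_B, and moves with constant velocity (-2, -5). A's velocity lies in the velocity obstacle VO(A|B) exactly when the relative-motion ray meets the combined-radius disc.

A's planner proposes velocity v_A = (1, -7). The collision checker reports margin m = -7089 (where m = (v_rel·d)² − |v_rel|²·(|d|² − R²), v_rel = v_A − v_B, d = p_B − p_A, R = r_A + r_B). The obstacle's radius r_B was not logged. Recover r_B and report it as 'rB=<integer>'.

m = -7089
d = (-4, -27);  v_rel = (3, -2),  |v_rel|² = 13
v_rel×d = (3)·(-27) − (-2)·(-4) = -89
since m = R²·13 − (-89)²:  R² = (7921 + -7089) / 13 = 64
R = √64 = 8  ⇒  r_B = 8 − 3 = 5

rB=5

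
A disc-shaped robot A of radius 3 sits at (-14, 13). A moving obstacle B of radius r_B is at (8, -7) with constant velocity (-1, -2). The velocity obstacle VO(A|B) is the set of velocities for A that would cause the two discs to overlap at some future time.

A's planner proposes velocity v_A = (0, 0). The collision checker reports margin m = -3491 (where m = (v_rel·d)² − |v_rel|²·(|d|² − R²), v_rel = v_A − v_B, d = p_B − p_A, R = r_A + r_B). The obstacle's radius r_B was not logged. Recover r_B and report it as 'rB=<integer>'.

m = -3491
d = (22, -20);  v_rel = (1, 2),  |v_rel|² = 5
v_rel×d = (1)·(-20) − (2)·(22) = -64
since m = R²·5 − (-64)²:  R² = (4096 + -3491) / 5 = 121
R = √121 = 11  ⇒  r_B = 11 − 3 = 8

rB=8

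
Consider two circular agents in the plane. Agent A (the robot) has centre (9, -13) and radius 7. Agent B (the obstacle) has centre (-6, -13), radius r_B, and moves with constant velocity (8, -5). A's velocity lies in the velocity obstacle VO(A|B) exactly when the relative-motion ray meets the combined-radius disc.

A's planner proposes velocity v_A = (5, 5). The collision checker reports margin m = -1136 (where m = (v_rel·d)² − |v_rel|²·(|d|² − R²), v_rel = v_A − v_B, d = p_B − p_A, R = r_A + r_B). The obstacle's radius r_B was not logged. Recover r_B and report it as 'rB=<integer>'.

m = -1136
d = (-15, 0);  v_rel = (-3, 10),  |v_rel|² = 109
v_rel×d = (-3)·(0) − (10)·(-15) = 150
since m = R²·109 − 150²:  R² = (22500 + -1136) / 109 = 196
R = √196 = 14  ⇒  r_B = 14 − 7 = 7

rB=7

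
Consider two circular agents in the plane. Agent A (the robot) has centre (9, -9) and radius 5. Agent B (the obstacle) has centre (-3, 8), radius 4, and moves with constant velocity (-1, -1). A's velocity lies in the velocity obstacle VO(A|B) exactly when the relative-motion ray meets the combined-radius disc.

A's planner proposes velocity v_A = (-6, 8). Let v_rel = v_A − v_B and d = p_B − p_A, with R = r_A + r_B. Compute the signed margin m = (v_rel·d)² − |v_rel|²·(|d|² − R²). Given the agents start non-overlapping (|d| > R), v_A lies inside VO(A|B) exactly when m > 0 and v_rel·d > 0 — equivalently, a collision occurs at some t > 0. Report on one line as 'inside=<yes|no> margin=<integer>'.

d = (-12, 17),  |d|² = 433;  R = 5+4 = 9,  c = 433−9² = 352
v_rel = (-5, 9),  |v_rel|² = 106;  v_rel·d = (-5)·(-12) + (9)·(17) = 213
106·t² − 426·t + 352 = 0  ⇒  m = 213² − 106·352 = 8057
m = 8057 > 0,  v_rel·d = 213 > 0  ⇒  inside

inside=yes margin=8057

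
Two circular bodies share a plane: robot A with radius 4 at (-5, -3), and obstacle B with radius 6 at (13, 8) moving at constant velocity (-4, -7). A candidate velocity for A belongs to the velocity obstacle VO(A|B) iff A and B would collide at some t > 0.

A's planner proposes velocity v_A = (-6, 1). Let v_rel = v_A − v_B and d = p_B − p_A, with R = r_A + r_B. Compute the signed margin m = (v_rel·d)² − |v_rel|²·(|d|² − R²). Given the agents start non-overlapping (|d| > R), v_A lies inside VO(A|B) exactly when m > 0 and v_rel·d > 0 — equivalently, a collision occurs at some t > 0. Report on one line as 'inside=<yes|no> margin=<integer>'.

d = (18, 11),  |d|² = 445;  R = 4+6 = 10,  c = 445−10² = 345
v_rel = (-2, 8),  |v_rel|² = 68;  v_rel·d = (-2)·(18) + (8)·(11) = 52
68·t² − 104·t + 345 = 0  ⇒  m = 52² − 68·345 = -20756
m = -20756 < 0,  v_rel·d = 52 > 0  ⇒  outside

inside=no margin=-20756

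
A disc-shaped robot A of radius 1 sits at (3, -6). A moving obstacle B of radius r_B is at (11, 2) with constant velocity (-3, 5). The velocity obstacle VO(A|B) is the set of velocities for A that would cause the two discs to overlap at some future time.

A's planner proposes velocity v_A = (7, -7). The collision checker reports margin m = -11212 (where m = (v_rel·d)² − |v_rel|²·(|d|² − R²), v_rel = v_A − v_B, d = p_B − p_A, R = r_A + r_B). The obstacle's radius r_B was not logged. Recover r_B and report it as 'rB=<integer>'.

m = -11212
d = (8, 8);  v_rel = (10, -12),  |v_rel|² = 244
v_rel×d = (10)·(8) − (-12)·(8) = 176
since m = R²·244 − 176²:  R² = (30976 + -11212) / 244 = 81
R = √81 = 9  ⇒  r_B = 9 − 1 = 8

rB=8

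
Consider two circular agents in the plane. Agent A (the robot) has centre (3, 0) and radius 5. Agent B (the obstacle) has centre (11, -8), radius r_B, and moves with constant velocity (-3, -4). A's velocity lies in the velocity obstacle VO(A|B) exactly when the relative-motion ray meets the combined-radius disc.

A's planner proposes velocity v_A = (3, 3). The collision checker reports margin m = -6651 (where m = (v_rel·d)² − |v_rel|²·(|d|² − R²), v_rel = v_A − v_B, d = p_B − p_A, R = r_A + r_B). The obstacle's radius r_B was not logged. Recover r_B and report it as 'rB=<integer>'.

m = -6651
d = (8, -8);  v_rel = (6, 7),  |v_rel|² = 85
v_rel×d = (6)·(-8) − (7)·(8) = -104
since m = R²·85 − (-104)²:  R² = (10816 + -6651) / 85 = 49
R = √49 = 7  ⇒  r_B = 7 − 5 = 2

rB=2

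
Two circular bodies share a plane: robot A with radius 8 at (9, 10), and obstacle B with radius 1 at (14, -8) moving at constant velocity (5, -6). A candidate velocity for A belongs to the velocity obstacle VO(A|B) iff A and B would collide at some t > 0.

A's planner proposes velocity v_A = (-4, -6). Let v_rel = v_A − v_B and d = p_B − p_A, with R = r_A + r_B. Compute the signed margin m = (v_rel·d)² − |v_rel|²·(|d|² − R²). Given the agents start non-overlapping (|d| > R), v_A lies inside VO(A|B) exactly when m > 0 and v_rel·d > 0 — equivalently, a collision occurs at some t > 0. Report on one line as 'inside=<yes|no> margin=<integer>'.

d = (5, -18),  |d|² = 349;  R = 8+1 = 9,  c = 349−9² = 268
v_rel = (-9, 0),  |v_rel|² = 81;  v_rel·d = (-9)·(5) + (0)·(-18) = -45
81·t² + 90·t + 268 = 0  ⇒  m = (-45)² − 81·268 = -19683
m = -19683 < 0,  v_rel·d = -45 < 0  ⇒  outside

inside=no margin=-19683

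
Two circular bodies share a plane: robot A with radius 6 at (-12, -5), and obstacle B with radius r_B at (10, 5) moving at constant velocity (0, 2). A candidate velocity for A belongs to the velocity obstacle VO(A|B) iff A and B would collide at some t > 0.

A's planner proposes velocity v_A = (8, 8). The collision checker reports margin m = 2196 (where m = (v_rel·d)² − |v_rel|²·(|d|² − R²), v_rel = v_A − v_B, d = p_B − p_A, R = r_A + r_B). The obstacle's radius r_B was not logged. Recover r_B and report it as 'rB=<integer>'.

m = 2196
d = (22, 10);  v_rel = (8, 6),  |v_rel|² = 100
v_rel×d = (8)·(10) − (6)·(22) = -52
since m = R²·100 − (-52)²:  R² = (2704 + 2196) / 100 = 49
R = √49 = 7  ⇒  r_B = 7 − 6 = 1

rB=1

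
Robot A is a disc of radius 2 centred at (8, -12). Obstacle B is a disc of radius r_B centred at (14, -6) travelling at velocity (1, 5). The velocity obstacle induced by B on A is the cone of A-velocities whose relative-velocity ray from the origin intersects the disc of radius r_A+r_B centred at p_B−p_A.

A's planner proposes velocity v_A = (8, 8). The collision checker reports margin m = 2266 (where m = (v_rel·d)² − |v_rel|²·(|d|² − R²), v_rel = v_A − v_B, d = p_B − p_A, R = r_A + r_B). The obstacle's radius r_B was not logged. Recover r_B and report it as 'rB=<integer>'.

m = 2266
d = (6, 6);  v_rel = (7, 3),  |v_rel|² = 58
v_rel×d = (7)·(6) − (3)·(6) = 24
since m = R²·58 − 24²:  R² = (576 + 2266) / 58 = 49
R = √49 = 7  ⇒  r_B = 7 − 2 = 5

rB=5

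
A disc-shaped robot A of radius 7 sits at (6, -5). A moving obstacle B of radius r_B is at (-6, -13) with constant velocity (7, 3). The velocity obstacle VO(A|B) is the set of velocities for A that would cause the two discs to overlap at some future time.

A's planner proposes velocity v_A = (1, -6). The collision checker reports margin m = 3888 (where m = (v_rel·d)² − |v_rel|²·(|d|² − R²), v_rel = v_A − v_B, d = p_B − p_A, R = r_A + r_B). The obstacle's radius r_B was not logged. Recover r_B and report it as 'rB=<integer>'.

m = 3888
d = (-12, -8);  v_rel = (-6, -9),  |v_rel|² = 117
v_rel×d = (-6)·(-8) − (-9)·(-12) = -60
since m = R²·117 − (-60)²:  R² = (3600 + 3888) / 117 = 64
R = √64 = 8  ⇒  r_B = 8 − 7 = 1

rB=1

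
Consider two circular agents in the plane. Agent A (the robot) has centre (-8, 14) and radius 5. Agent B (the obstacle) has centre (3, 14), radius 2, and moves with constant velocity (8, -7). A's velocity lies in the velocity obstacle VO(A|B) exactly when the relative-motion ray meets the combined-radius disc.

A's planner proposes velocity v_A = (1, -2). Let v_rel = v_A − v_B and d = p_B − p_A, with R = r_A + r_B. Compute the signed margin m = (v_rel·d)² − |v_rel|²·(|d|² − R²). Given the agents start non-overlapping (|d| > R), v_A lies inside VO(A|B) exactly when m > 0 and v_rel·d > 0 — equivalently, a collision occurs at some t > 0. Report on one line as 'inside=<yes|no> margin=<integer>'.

d = (11, 0),  |d|² = 121;  R = 5+2 = 7,  c = 121−7² = 72
v_rel = (-7, 5),  |v_rel|² = 74;  v_rel·d = (-7)·(11) + (5)·(0) = -77
74·t² + 154·t + 72 = 0  ⇒  m = (-77)² − 74·72 = 601
m = 601 > 0,  v_rel·d = -77 < 0  ⇒  outside

inside=no margin=601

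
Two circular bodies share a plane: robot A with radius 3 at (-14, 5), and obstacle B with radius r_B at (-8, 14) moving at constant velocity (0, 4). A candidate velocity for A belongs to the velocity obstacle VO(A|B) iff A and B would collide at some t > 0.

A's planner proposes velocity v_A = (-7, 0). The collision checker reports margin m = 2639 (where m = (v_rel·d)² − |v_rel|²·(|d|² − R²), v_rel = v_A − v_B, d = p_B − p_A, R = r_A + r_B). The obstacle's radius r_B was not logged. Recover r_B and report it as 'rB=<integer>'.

m = 2639
d = (6, 9);  v_rel = (-7, -4),  |v_rel|² = 65
v_rel×d = (-7)·(9) − (-4)·(6) = -39
since m = R²·65 − (-39)²:  R² = (1521 + 2639) / 65 = 64
R = √64 = 8  ⇒  r_B = 8 − 3 = 5

rB=5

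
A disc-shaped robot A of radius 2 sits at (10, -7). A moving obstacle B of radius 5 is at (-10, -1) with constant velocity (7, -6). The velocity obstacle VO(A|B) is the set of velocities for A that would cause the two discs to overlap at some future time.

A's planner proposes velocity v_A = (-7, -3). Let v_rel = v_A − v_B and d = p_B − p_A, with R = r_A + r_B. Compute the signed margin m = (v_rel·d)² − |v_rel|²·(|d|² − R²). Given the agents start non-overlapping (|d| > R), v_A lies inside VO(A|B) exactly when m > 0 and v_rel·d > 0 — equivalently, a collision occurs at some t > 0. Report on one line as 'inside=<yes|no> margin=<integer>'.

d = (-20, 6),  |d|² = 436;  R = 2+5 = 7,  c = 436−7² = 387
v_rel = (-14, 3),  |v_rel|² = 205;  v_rel·d = (-14)·(-20) + (3)·(6) = 298
205·t² − 596·t + 387 = 0  ⇒  m = 298² − 205·387 = 9469
m = 9469 > 0,  v_rel·d = 298 > 0  ⇒  inside

inside=yes margin=9469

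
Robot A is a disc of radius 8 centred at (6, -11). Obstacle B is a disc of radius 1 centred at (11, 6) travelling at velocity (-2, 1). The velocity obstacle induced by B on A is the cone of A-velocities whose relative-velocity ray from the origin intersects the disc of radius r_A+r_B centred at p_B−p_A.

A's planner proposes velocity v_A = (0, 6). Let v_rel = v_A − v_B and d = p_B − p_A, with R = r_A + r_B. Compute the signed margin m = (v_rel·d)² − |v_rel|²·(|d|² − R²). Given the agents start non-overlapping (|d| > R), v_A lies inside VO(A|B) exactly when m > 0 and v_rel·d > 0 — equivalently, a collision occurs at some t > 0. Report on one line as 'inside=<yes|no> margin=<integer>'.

d = (5, 17),  |d|² = 314;  R = 8+1 = 9,  c = 314−9² = 233
v_rel = (2, 5),  |v_rel|² = 29;  v_rel·d = (2)·(5) + (5)·(17) = 95
29·t² − 190·t + 233 = 0  ⇒  m = 95² − 29·233 = 2268
m = 2268 > 0,  v_rel·d = 95 > 0  ⇒  inside

inside=yes margin=2268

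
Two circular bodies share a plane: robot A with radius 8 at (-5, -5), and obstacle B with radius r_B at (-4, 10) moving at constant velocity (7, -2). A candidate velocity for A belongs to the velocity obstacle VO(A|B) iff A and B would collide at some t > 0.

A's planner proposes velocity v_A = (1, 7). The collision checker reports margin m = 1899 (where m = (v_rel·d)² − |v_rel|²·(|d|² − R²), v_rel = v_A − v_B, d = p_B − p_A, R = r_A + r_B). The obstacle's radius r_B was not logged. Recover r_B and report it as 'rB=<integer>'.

m = 1899
d = (1, 15);  v_rel = (-6, 9),  |v_rel|² = 117
v_rel×d = (-6)·(15) − (9)·(1) = -99
since m = R²·117 − (-99)²:  R² = (9801 + 1899) / 117 = 100
R = √100 = 10  ⇒  r_B = 10 − 8 = 2

rB=2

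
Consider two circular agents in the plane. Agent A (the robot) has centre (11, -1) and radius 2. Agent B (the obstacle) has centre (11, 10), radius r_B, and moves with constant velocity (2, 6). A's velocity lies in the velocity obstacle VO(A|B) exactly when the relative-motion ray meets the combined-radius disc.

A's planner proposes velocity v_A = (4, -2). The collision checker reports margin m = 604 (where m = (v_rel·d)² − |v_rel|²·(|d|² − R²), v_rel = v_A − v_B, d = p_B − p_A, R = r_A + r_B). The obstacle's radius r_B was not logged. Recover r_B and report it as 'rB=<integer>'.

m = 604
d = (0, 11);  v_rel = (2, -8),  |v_rel|² = 68
v_rel×d = (2)·(11) − (-8)·(0) = 22
since m = R²·68 − 22²:  R² = (484 + 604) / 68 = 16
R = √16 = 4  ⇒  r_B = 4 − 2 = 2

rB=2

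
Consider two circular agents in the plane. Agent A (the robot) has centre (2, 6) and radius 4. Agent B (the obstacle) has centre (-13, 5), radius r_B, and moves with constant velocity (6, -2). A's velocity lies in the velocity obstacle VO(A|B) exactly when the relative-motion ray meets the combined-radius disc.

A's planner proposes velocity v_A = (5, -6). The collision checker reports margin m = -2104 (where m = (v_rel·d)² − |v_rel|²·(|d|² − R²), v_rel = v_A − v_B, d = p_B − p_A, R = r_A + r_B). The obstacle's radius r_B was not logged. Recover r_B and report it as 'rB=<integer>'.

m = -2104
d = (-15, -1);  v_rel = (-1, -4),  |v_rel|² = 17
v_rel×d = (-1)·(-1) − (-4)·(-15) = -59
since m = R²·17 − (-59)²:  R² = (3481 + -2104) / 17 = 81
R = √81 = 9  ⇒  r_B = 9 − 4 = 5

rB=5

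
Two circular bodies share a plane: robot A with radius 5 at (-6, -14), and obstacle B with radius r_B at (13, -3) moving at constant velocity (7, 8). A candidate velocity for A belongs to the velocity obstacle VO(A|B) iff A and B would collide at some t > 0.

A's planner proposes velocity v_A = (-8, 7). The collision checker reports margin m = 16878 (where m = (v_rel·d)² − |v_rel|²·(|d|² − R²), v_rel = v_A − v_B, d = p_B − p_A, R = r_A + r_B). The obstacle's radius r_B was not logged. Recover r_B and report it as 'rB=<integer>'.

m = 16878
d = (19, 11);  v_rel = (-15, -1),  |v_rel|² = 226
v_rel×d = (-15)·(11) − (-1)·(19) = -146
since m = R²·226 − (-146)²:  R² = (21316 + 16878) / 226 = 169
R = √169 = 13  ⇒  r_B = 13 − 5 = 8

rB=8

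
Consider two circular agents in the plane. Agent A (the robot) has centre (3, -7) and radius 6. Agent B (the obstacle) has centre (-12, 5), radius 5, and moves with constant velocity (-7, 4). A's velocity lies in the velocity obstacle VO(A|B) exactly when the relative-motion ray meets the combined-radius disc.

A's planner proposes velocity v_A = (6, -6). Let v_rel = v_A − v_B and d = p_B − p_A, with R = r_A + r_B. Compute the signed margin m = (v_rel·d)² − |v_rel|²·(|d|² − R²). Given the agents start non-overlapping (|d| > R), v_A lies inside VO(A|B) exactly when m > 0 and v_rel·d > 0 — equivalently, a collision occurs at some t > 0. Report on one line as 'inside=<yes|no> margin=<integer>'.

d = (-15, 12),  |d|² = 369;  R = 6+5 = 11,  c = 369−11² = 248
v_rel = (13, -10),  |v_rel|² = 269;  v_rel·d = (13)·(-15) + (-10)·(12) = -315
269·t² + 630·t + 248 = 0  ⇒  m = (-315)² − 269·248 = 32513
m = 32513 > 0,  v_rel·d = -315 < 0  ⇒  outside

inside=no margin=32513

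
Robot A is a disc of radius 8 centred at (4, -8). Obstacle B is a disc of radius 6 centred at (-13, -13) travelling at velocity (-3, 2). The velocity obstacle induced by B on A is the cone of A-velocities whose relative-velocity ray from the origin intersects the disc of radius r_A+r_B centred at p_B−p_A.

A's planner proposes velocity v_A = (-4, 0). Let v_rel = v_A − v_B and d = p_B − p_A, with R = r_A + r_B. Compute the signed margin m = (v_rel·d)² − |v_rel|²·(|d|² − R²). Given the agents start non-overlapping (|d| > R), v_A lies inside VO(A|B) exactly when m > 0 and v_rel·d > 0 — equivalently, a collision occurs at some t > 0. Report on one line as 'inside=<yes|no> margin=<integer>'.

d = (-17, -5),  |d|² = 314;  R = 8+6 = 14,  c = 314−14² = 118
v_rel = (-1, -2),  |v_rel|² = 5;  v_rel·d = (-1)·(-17) + (-2)·(-5) = 27
5·t² − 54·t + 118 = 0  ⇒  m = 27² − 5·118 = 139
m = 139 > 0,  v_rel·d = 27 > 0  ⇒  inside

inside=yes margin=139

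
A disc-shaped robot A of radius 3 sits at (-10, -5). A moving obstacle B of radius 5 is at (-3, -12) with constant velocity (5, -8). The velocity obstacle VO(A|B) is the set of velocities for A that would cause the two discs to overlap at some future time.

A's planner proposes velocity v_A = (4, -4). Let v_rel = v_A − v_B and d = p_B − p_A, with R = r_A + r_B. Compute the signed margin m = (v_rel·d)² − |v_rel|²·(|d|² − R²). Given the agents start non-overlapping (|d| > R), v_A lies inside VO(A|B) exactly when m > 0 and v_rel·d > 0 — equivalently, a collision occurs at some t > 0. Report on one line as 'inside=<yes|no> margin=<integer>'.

d = (7, -7),  |d|² = 98;  R = 3+5 = 8,  c = 98−8² = 34
v_rel = (-1, 4),  |v_rel|² = 17;  v_rel·d = (-1)·(7) + (4)·(-7) = -35
17·t² + 70·t + 34 = 0  ⇒  m = (-35)² − 17·34 = 647
m = 647 > 0,  v_rel·d = -35 < 0  ⇒  outside

inside=no margin=647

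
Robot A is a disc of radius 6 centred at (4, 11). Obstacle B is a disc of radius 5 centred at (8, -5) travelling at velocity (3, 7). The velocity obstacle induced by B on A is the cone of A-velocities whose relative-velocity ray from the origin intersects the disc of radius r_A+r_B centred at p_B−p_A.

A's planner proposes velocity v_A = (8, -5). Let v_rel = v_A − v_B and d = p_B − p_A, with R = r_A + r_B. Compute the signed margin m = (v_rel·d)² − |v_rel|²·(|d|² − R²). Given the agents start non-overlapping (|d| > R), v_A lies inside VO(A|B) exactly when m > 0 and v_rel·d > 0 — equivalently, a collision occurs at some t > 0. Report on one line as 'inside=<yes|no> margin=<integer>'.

d = (4, -16),  |d|² = 272;  R = 6+5 = 11,  c = 272−11² = 151
v_rel = (5, -12),  |v_rel|² = 169;  v_rel·d = (5)·(4) + (-12)·(-16) = 212
169·t² − 424·t + 151 = 0  ⇒  m = 212² − 169·151 = 19425
m = 19425 > 0,  v_rel·d = 212 > 0  ⇒  inside

inside=yes margin=19425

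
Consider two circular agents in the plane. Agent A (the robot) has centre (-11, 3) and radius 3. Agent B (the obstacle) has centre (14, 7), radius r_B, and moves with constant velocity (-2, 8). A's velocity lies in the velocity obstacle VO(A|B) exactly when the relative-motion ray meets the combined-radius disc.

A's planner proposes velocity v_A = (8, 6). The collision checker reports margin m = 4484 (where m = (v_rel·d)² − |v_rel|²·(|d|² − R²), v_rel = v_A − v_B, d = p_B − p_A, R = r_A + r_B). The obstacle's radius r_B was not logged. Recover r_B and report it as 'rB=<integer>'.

m = 4484
d = (25, 4);  v_rel = (10, -2),  |v_rel|² = 104
v_rel×d = (10)·(4) − (-2)·(25) = 90
since m = R²·104 − 90²:  R² = (8100 + 4484) / 104 = 121
R = √121 = 11  ⇒  r_B = 11 − 3 = 8

rB=8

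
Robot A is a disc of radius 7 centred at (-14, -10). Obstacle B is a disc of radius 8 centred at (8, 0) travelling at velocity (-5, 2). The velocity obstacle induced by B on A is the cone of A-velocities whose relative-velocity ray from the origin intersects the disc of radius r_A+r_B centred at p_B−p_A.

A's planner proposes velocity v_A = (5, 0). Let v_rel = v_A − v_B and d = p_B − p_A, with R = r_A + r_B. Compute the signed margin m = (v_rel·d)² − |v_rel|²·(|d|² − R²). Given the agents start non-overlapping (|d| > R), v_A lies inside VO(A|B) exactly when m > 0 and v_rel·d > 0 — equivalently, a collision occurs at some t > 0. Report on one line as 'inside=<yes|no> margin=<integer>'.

d = (22, 10),  |d|² = 584;  R = 7+8 = 15,  c = 584−15² = 359
v_rel = (10, -2),  |v_rel|² = 104;  v_rel·d = (10)·(22) + (-2)·(10) = 200
104·t² − 400·t + 359 = 0  ⇒  m = 200² − 104·359 = 2664
m = 2664 > 0,  v_rel·d = 200 > 0  ⇒  inside

inside=yes margin=2664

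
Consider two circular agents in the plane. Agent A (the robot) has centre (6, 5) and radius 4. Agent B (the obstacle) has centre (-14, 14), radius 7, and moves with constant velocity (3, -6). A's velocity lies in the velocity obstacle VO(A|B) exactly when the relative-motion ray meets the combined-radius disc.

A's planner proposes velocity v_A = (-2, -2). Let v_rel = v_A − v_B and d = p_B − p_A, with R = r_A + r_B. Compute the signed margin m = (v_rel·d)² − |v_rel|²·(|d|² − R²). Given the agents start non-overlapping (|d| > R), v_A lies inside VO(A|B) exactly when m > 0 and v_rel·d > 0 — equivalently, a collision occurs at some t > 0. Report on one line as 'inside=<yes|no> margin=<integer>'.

d = (-20, 9),  |d|² = 481;  R = 4+7 = 11,  c = 481−11² = 360
v_rel = (-5, 4),  |v_rel|² = 41;  v_rel·d = (-5)·(-20) + (4)·(9) = 136
41·t² − 272·t + 360 = 0  ⇒  m = 136² − 41·360 = 3736
m = 3736 > 0,  v_rel·d = 136 > 0  ⇒  inside

inside=yes margin=3736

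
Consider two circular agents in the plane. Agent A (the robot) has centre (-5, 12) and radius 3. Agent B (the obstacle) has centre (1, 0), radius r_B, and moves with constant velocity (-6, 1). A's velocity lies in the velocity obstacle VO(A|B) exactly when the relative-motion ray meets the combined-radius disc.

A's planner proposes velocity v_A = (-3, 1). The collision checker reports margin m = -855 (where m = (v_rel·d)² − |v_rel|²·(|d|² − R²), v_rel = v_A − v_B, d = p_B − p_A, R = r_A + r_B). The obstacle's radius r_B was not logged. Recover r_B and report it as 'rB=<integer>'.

m = -855
d = (6, -12);  v_rel = (3, 0),  |v_rel|² = 9
v_rel×d = (3)·(-12) − (0)·(6) = -36
since m = R²·9 − (-36)²:  R² = (1296 + -855) / 9 = 49
R = √49 = 7  ⇒  r_B = 7 − 3 = 4

rB=4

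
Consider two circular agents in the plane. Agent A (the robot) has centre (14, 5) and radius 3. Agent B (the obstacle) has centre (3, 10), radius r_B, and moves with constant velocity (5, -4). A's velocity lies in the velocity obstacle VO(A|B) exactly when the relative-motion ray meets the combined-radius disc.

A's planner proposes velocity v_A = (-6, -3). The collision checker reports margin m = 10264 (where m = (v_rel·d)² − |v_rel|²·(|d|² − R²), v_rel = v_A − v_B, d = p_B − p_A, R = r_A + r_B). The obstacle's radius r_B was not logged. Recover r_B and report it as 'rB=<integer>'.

m = 10264
d = (-11, 5);  v_rel = (-11, 1),  |v_rel|² = 122
v_rel×d = (-11)·(5) − (1)·(-11) = -44
since m = R²·122 − (-44)²:  R² = (1936 + 10264) / 122 = 100
R = √100 = 10  ⇒  r_B = 10 − 3 = 7

rB=7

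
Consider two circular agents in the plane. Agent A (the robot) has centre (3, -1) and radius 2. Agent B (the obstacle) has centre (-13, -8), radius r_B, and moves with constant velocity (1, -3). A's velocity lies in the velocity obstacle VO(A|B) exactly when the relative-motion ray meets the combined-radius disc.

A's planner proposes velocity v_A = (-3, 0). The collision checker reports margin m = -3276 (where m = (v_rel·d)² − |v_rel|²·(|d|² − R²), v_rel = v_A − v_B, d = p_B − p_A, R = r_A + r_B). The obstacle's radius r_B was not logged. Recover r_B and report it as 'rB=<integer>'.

m = -3276
d = (-16, -7);  v_rel = (-4, 3),  |v_rel|² = 25
v_rel×d = (-4)·(-7) − (3)·(-16) = 76
since m = R²·25 − 76²:  R² = (5776 + -3276) / 25 = 100
R = √100 = 10  ⇒  r_B = 10 − 2 = 8

rB=8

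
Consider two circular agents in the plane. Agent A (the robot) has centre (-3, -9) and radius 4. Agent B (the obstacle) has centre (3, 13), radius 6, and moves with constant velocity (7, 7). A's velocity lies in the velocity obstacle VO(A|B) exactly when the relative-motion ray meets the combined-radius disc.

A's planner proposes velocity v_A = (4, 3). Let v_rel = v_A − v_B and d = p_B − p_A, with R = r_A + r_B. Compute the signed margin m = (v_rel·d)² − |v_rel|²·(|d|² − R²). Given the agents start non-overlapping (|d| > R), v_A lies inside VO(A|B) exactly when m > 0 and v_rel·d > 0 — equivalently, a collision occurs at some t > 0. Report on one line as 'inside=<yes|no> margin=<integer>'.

d = (6, 22),  |d|² = 520;  R = 4+6 = 10,  c = 520−10² = 420
v_rel = (-3, -4),  |v_rel|² = 25;  v_rel·d = (-3)·(6) + (-4)·(22) = -106
25·t² + 212·t + 420 = 0  ⇒  m = (-106)² − 25·420 = 736
m = 736 > 0,  v_rel·d = -106 < 0  ⇒  outside

inside=no margin=736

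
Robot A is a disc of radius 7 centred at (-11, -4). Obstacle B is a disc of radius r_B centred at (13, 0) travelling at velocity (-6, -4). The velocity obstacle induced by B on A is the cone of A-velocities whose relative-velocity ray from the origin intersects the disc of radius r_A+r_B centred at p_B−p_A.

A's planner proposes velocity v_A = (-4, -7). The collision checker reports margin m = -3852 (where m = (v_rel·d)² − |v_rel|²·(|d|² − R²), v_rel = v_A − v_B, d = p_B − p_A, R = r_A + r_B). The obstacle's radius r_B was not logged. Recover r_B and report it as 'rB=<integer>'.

m = -3852
d = (24, 4);  v_rel = (2, -3),  |v_rel|² = 13
v_rel×d = (2)·(4) − (-3)·(24) = 80
since m = R²·13 − 80²:  R² = (6400 + -3852) / 13 = 196
R = √196 = 14  ⇒  r_B = 14 − 7 = 7

rB=7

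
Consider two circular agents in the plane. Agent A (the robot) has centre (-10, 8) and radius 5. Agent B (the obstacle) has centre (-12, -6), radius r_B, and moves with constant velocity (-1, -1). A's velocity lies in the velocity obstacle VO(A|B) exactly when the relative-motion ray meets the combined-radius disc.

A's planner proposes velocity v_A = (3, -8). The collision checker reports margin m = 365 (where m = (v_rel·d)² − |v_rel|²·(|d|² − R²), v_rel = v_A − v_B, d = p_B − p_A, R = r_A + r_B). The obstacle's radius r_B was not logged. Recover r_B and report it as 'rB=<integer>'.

m = 365
d = (-2, -14);  v_rel = (4, -7),  |v_rel|² = 65
v_rel×d = (4)·(-14) − (-7)·(-2) = -70
since m = R²·65 − (-70)²:  R² = (4900 + 365) / 65 = 81
R = √81 = 9  ⇒  r_B = 9 − 5 = 4

rB=4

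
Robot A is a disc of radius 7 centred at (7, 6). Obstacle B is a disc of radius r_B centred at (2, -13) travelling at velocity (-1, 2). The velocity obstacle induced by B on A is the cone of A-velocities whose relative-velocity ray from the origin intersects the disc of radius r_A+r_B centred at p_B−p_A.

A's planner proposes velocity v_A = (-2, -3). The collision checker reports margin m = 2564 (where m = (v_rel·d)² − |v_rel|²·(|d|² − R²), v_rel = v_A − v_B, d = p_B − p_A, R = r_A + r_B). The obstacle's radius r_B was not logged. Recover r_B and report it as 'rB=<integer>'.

m = 2564
d = (-5, -19);  v_rel = (-1, -5),  |v_rel|² = 26
v_rel×d = (-1)·(-19) − (-5)·(-5) = -6
since m = R²·26 − (-6)²:  R² = (36 + 2564) / 26 = 100
R = √100 = 10  ⇒  r_B = 10 − 7 = 3

rB=3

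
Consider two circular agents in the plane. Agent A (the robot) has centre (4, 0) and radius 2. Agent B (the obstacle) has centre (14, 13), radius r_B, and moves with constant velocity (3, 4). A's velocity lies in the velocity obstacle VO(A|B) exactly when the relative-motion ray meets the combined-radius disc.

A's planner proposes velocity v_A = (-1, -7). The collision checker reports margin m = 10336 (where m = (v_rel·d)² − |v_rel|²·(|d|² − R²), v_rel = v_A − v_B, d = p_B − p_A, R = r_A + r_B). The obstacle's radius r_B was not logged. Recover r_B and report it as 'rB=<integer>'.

m = 10336
d = (10, 13);  v_rel = (-4, -11),  |v_rel|² = 137
v_rel×d = (-4)·(13) − (-11)·(10) = 58
since m = R²·137 − 58²:  R² = (3364 + 10336) / 137 = 100
R = √100 = 10  ⇒  r_B = 10 − 2 = 8

rB=8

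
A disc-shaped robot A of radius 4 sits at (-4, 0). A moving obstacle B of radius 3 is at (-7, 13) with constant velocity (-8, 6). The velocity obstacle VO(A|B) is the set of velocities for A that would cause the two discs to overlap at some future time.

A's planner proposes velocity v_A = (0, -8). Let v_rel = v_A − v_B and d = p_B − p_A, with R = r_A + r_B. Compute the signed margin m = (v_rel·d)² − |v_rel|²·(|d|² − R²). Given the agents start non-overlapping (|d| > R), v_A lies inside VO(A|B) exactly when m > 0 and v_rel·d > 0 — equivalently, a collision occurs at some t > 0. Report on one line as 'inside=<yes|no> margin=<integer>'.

d = (-3, 13),  |d|² = 178;  R = 4+3 = 7,  c = 178−7² = 129
v_rel = (8, -14),  |v_rel|² = 260;  v_rel·d = (8)·(-3) + (-14)·(13) = -206
260·t² + 412·t + 129 = 0  ⇒  m = (-206)² − 260·129 = 8896
m = 8896 > 0,  v_rel·d = -206 < 0  ⇒  outside

inside=no margin=8896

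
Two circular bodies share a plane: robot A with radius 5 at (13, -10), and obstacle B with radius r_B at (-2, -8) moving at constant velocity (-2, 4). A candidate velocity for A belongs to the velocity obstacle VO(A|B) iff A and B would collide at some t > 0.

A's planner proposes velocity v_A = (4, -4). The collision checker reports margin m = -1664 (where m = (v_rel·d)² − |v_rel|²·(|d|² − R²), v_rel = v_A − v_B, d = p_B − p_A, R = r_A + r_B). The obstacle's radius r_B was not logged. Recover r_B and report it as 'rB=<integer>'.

m = -1664
d = (-15, 2);  v_rel = (6, -8),  |v_rel|² = 100
v_rel×d = (6)·(2) − (-8)·(-15) = -108
since m = R²·100 − (-108)²:  R² = (11664 + -1664) / 100 = 100
R = √100 = 10  ⇒  r_B = 10 − 5 = 5

rB=5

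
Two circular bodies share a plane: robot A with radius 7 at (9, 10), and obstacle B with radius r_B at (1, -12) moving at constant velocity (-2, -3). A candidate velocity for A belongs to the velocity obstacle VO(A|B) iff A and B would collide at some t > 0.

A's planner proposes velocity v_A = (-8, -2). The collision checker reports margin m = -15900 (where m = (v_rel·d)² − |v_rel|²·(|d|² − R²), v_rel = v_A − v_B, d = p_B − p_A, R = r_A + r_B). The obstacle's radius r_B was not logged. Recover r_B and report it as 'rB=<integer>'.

m = -15900
d = (-8, -22);  v_rel = (-6, 1),  |v_rel|² = 37
v_rel×d = (-6)·(-22) − (1)·(-8) = 140
since m = R²·37 − 140²:  R² = (19600 + -15900) / 37 = 100
R = √100 = 10  ⇒  r_B = 10 − 7 = 3

rB=3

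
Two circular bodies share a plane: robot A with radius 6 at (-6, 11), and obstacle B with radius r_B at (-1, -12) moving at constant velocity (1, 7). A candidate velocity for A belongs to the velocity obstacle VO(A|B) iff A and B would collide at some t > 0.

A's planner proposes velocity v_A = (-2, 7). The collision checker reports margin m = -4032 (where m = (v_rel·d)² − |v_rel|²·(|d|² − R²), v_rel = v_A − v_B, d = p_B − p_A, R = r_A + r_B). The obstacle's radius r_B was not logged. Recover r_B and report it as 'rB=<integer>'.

m = -4032
d = (5, -23);  v_rel = (-3, 0),  |v_rel|² = 9
v_rel×d = (-3)·(-23) − (0)·(5) = 69
since m = R²·9 − 69²:  R² = (4761 + -4032) / 9 = 81
R = √81 = 9  ⇒  r_B = 9 − 6 = 3

rB=3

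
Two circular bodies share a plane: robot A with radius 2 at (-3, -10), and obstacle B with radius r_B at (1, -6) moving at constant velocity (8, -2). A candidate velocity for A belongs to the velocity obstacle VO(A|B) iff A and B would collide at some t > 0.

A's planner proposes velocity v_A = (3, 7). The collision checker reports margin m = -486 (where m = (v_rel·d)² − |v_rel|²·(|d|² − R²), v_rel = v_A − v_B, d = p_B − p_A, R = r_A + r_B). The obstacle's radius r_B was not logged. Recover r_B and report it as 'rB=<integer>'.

m = -486
d = (4, 4);  v_rel = (-5, 9),  |v_rel|² = 106
v_rel×d = (-5)·(4) − (9)·(4) = -56
since m = R²·106 − (-56)²:  R² = (3136 + -486) / 106 = 25
R = √25 = 5  ⇒  r_B = 5 − 2 = 3

rB=3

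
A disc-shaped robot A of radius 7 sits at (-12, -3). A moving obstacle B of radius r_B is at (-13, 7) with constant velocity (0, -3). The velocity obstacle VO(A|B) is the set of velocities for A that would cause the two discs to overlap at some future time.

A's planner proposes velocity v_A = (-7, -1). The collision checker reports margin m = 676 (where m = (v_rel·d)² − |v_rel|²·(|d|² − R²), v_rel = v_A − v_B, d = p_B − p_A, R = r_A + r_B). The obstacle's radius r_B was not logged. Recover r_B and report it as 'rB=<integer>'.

m = 676
d = (-1, 10);  v_rel = (-7, 2),  |v_rel|² = 53
v_rel×d = (-7)·(10) − (2)·(-1) = -68
since m = R²·53 − (-68)²:  R² = (4624 + 676) / 53 = 100
R = √100 = 10  ⇒  r_B = 10 − 7 = 3

rB=3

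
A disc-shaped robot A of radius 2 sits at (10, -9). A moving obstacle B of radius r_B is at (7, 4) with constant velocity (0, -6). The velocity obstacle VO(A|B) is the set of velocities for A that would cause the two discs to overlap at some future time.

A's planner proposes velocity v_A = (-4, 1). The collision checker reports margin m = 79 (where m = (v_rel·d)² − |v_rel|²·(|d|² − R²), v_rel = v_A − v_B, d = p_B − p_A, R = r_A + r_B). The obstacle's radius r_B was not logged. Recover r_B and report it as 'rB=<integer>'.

m = 79
d = (-3, 13);  v_rel = (-4, 7),  |v_rel|² = 65
v_rel×d = (-4)·(13) − (7)·(-3) = -31
since m = R²·65 − (-31)²:  R² = (961 + 79) / 65 = 16
R = √16 = 4  ⇒  r_B = 4 − 2 = 2

rB=2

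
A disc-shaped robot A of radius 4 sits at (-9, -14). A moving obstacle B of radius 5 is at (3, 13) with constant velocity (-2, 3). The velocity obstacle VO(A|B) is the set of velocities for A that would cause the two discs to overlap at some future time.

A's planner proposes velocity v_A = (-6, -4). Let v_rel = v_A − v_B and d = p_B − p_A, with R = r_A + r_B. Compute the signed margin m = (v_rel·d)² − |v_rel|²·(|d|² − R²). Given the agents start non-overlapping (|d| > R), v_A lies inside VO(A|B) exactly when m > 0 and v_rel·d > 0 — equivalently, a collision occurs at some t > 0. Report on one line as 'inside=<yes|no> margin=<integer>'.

d = (12, 27),  |d|² = 873;  R = 4+5 = 9,  c = 873−9² = 792
v_rel = (-4, -7),  |v_rel|² = 65;  v_rel·d = (-4)·(12) + (-7)·(27) = -237
65·t² + 474·t + 792 = 0  ⇒  m = (-237)² − 65·792 = 4689
m = 4689 > 0,  v_rel·d = -237 < 0  ⇒  outside

inside=no margin=4689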